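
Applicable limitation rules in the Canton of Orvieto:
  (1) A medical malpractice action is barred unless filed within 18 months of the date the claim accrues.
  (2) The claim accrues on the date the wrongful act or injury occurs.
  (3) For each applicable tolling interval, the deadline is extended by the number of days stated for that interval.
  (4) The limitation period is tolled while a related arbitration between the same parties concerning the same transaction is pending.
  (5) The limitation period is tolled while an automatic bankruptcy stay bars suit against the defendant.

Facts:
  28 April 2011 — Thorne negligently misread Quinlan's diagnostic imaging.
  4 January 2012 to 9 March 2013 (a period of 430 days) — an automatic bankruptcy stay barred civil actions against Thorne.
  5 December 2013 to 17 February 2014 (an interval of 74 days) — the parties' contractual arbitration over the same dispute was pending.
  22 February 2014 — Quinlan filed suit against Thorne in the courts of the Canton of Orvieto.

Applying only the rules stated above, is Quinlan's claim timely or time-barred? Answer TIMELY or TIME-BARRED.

TIMELY

The claim accrued on 28 April 2011, the date of the act.
The untolled deadline — 18 months after 28 April 2011 — is 28 October 2012.
The automatic bankruptcy stay from 4 January 2012 to 9 March 2013 tolled the period for 430 days, extending the deadline to 1 January 2014.
Because the pending related arbitration ran from 5 December 2013 to 17 February 2014, the deadline is extended by 74 days to 16 March 2014.
Quinlan filed on 22 February 2014, before the 16 March 2014 deadline, so the action is timely.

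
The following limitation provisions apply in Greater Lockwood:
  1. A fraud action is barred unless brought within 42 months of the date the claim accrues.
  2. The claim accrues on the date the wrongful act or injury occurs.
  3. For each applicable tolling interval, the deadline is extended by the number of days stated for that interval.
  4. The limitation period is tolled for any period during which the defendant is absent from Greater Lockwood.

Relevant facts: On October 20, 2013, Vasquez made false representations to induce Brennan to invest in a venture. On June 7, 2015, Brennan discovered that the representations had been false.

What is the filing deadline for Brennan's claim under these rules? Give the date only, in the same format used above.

The claim accrued on October 20, 2013, when the wrongful act occurred; under the stated occurrence rule the June 7, 2015 discovery does not delay accrual.
Adding the 42 months base period to October 20, 2013 gives a deadline of April 20, 2017, before any tolling.

April 20, 2017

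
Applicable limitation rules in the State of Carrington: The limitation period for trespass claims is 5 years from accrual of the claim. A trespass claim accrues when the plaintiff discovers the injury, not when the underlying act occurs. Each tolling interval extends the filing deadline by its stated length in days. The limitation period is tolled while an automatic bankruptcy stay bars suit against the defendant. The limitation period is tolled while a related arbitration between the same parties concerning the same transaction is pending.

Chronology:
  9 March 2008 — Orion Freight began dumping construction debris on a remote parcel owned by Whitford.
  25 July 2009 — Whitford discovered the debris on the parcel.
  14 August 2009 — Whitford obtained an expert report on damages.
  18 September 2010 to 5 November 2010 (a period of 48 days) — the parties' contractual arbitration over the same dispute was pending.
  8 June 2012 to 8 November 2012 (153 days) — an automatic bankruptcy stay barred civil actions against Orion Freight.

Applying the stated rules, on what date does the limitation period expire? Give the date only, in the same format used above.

11 February 2015

The claim did not accrue until Whitford discovered the injury on 25 July 2009; the 9 March 2008 act date does not start the clock under the stated rule.
Adding the 5 years base period to 25 July 2009 gives a deadline of 25 July 2014, before any tolling.
The period was tolled for 48 days by the pending related arbitration (18 September 2010 to 5 November 2010), pushing the deadline to 11 September 2014.
Because the automatic bankruptcy stay ran from 8 June 2012 to 8 November 2012, the deadline is extended by 153 days to 11 February 2015.
Nothing else in the chronology tolls or restarts the period.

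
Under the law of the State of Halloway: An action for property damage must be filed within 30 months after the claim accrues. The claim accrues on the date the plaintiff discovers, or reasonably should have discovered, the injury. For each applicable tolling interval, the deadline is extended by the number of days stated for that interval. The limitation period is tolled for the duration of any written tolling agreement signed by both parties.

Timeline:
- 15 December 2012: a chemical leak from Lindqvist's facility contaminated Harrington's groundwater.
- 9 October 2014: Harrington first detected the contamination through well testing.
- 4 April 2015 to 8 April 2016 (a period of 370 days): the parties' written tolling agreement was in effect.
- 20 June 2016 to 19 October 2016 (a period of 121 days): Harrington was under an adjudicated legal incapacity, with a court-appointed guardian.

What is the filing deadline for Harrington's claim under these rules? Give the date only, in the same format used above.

Under the discovery rule, the claim accrued on 9 October 2014, when Harrington discovered the injury — not on the 15 December 2012 date of the underlying act.
30 months from 9 October 2014 is 9 April 2017.
The period was tolled for 370 days by the written tolling agreement (4 April 2015 to 8 April 2016), pushing the deadline to 14 April 2018.
No stated provision tolls the period for the plaintiff's incapacity, so the interval from 20 June 2016 to 19 October 2016 has no effect on the deadline.

14 April 2018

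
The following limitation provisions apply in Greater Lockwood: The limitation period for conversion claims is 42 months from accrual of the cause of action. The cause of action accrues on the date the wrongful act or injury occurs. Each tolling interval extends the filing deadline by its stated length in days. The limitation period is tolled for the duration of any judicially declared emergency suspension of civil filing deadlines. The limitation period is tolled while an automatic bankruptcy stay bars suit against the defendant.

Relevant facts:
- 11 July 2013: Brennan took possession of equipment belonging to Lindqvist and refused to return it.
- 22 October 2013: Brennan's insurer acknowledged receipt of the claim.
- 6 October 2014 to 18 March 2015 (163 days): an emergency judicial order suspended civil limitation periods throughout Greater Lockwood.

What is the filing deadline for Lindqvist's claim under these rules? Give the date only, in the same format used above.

23 June 2017

The limitation period began to run on 11 July 2013.
Adding the 42 months base period to 11 July 2013 gives a deadline of 11 January 2017, before any tolling.
The emergency suspension of filing deadlines from 6 October 2014 to 18 March 2015 tolled the period for 163 days, extending the deadline to 23 June 2017.
None of the other events listed affects the running of the period under the stated rules.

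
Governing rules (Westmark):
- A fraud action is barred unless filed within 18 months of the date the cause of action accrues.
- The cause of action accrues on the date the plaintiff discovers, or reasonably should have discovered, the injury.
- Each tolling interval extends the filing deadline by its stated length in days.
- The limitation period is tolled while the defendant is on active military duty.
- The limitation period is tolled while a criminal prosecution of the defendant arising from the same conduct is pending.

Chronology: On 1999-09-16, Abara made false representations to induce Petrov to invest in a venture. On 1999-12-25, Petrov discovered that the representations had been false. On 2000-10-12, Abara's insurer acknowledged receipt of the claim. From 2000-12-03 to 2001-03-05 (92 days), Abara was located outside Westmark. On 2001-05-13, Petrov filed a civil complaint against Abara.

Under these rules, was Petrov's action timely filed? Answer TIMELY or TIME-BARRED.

Accrual is tied to discovery, so the period began on 1999-12-25 rather than on 1999-09-16 when the act occurred.
Adding the 18 months base period to 1999-12-25 gives a deadline of 2001-06-25, before any tolling.
Although the defendant's absence ran from 2000-12-03 to 2001-03-05, the stated rules do not make that a tolling event, so it is disregarded.
Nothing else in the chronology tolls or restarts the period.
The 2001-05-13 filing precedes the 2001-06-25 deadline; the claim is timely.

TIMELY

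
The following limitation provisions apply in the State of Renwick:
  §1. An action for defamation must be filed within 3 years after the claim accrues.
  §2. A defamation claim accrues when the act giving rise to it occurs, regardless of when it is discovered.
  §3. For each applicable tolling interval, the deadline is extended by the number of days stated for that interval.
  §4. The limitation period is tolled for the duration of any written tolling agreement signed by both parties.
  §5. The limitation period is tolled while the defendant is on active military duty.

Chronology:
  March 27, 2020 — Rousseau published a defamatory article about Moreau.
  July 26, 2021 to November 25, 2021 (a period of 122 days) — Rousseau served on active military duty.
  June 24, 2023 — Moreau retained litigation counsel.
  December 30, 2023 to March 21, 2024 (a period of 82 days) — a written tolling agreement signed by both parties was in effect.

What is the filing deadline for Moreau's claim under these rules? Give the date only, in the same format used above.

July 27, 2023

The limitation period began to run on March 27, 2020.
3 years from March 27, 2020 is March 27, 2023.
The defendant's active military service from July 26, 2021 to November 25, 2021 tolled the period for 122 days, extending the deadline to July 27, 2023.
The written tolling agreement from December 30, 2023 to March 21, 2024 began after the period had already run on July 27, 2023, so it has no tolling effect.
The other events in the timeline have no effect on the limitation period under the stated rules.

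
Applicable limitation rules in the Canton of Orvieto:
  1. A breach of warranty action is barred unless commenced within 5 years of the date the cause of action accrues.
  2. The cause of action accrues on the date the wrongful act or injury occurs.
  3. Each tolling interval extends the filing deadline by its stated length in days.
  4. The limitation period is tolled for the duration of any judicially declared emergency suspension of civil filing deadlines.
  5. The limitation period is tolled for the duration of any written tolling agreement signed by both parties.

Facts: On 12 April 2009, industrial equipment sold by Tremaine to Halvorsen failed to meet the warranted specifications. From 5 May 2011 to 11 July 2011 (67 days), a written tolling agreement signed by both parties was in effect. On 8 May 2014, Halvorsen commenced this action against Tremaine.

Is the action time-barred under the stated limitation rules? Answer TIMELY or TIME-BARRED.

TIMELY

The claim accrued on 12 April 2009, when the wrongful act occurred.
5 years from 12 April 2009 is 12 April 2014.
The written tolling agreement from 5 May 2011 to 11 July 2011 tolled the period for 67 days, extending the deadline to 18 June 2014.
Filing on 8 May 2014 beat the 18 June 2014 deadline — the action is timely.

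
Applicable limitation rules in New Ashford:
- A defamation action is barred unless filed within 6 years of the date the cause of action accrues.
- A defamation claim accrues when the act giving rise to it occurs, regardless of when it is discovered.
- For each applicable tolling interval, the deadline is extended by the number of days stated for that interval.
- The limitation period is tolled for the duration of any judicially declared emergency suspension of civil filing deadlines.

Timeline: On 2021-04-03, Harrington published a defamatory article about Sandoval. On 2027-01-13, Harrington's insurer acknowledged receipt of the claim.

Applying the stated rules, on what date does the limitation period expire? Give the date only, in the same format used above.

2027-04-03

The claim accrued on 2021-04-03, when the wrongful act occurred.
The untolled deadline — 6 years after 2021-04-03 — is 2027-04-03.
None of the other events listed affects the running of the period under the stated rules.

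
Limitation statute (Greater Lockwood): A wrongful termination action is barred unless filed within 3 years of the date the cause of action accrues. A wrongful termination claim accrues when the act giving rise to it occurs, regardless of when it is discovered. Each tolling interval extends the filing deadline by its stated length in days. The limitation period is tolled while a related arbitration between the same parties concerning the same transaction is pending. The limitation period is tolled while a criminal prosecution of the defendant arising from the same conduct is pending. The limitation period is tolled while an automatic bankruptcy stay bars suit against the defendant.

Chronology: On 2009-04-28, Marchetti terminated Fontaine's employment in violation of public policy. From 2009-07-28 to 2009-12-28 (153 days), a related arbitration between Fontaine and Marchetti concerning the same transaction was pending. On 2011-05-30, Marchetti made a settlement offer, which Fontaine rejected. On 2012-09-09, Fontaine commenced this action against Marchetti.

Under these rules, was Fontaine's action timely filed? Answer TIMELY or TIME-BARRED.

The cause of action accrued on 2009-04-28, the date of the act.
3 years from 2009-04-28 is 2012-04-28.
The period was tolled for 153 days by the pending related arbitration (2009-07-28 to 2009-12-28), pushing the deadline to 2012-09-28.
None of the other events listed affects the running of the period under the stated rules.
The 2012-09-09 filing precedes the 2012-09-28 deadline; the claim is timely.

TIMELY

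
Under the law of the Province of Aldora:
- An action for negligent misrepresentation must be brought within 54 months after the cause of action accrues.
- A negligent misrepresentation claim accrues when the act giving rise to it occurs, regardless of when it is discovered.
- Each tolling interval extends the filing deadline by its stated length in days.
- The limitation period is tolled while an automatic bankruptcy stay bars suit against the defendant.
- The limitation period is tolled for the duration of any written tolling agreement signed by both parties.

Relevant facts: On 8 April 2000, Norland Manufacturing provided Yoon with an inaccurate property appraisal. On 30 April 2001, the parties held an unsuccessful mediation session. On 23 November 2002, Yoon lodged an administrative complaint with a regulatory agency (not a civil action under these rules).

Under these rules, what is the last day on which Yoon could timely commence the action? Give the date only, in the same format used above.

The cause of action accrued on 8 April 2000, the date of the act.
Adding the 54 months base period to 8 April 2000 gives a deadline of 8 October 2004, before any tolling.
None of the other events listed affects the running of the period under the stated rules.

8 October 2004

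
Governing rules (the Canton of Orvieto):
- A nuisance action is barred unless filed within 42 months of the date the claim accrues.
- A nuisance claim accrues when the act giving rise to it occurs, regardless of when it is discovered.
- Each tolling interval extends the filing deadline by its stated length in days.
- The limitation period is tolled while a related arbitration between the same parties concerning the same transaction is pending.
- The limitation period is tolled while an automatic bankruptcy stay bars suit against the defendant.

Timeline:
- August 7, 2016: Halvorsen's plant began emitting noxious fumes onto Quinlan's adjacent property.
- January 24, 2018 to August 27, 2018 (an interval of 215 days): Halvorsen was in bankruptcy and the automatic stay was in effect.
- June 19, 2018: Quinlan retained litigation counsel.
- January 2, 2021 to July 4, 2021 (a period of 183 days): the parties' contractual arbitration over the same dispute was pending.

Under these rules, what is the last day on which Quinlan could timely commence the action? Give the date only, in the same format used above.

September 9, 2020

The limitation period began to run on August 7, 2016.
The untolled deadline — 42 months after August 7, 2016 — is February 7, 2020.
The automatic bankruptcy stay from January 24, 2018 to August 27, 2018 tolled the period for 215 days, extending the deadline to September 9, 2020.
The pending related arbitration from January 2, 2021 to July 4, 2021 began after the period had already run on September 9, 2020, so it has no tolling effect.
The other events in the timeline have no effect on the limitation period under the stated rules.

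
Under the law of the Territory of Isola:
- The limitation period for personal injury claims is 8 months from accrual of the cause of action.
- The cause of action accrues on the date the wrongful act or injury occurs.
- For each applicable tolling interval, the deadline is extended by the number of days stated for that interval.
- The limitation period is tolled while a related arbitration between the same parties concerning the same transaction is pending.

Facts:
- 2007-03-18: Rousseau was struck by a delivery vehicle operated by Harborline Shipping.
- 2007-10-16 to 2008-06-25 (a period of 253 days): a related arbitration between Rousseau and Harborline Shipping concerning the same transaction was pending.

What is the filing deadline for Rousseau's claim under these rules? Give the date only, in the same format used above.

2008-07-28

The limitation period began to run on 2007-03-18.
The untolled deadline — 8 months after 2007-03-18 — is 2007-11-18.
The period was tolled for 253 days by the pending related arbitration (2007-10-16 to 2008-06-25), pushing the deadline to 2008-07-28.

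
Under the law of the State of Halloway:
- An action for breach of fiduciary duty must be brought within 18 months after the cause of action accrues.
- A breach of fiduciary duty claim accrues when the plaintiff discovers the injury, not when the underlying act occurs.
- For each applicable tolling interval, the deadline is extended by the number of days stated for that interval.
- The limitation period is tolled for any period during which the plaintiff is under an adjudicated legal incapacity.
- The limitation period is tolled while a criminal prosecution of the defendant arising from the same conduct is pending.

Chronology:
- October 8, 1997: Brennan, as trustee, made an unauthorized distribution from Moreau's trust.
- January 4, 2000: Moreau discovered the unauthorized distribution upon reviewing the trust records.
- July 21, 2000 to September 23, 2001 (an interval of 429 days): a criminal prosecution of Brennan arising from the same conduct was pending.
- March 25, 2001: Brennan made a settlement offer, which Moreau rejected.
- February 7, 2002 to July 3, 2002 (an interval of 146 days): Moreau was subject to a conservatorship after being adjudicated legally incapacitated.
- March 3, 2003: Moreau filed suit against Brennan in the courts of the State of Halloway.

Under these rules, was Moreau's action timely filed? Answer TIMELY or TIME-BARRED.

TIME-BARRED

Under the discovery rule, the claim accrued on January 4, 2000, when Moreau discovered the injury — not on the October 8, 1997 date of the underlying act.
18 months from January 4, 2000 is July 4, 2001.
Because the pending criminal prosecution ran from July 21, 2000 to September 23, 2001, the deadline is extended by 429 days to September 6, 2002.
The plaintiff's legal incapacity from February 7, 2002 to July 3, 2002 tolled the period for 146 days, extending the deadline to January 30, 2003.
The other events in the timeline have no effect on the limitation period under the stated rules.
Filing on March 3, 2003 missed the January 30, 2003 deadline — the action is time-barred.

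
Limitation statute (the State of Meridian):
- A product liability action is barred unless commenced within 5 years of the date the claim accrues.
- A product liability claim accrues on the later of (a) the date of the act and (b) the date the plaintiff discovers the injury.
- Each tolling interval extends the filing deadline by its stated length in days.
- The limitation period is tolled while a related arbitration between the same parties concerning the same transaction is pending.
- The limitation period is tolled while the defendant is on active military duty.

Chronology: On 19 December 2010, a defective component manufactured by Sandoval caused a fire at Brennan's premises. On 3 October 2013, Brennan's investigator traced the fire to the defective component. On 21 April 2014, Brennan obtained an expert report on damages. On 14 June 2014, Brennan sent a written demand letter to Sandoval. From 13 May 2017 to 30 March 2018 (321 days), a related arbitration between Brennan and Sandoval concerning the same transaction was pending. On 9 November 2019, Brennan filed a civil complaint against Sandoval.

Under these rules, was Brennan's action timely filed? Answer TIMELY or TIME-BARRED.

Taking the later of the act (19 December 2010) and discovery (3 October 2013), the claim accrued on 3 October 2013.
Adding the 5 years base period to 3 October 2013 gives a deadline of 3 October 2018, before any tolling.
The pending related arbitration from 13 May 2017 to 30 March 2018 tolled the period for 321 days, extending the deadline to 20 August 2019.
The other events in the timeline have no effect on the limitation period under the stated rules.
Filing on 9 November 2019 missed the 20 August 2019 deadline — the action is time-barred.

TIME-BARRED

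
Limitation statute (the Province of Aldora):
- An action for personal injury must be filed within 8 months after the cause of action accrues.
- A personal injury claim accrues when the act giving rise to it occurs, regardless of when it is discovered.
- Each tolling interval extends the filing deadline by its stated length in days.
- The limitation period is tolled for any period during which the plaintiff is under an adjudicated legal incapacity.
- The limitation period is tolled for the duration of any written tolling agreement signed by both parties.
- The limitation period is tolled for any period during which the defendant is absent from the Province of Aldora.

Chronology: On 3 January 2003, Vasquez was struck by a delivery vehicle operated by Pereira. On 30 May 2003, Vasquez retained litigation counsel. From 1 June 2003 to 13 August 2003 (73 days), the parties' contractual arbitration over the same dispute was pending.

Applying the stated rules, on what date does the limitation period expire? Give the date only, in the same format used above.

3 September 2003

The claim accrued on 3 January 2003, when the wrongful act occurred.
8 months from 3 January 2003 is 3 September 2003.
No stated provision tolls the period for a pending arbitration, so the interval from 1 June 2003 to 13 August 2003 has no effect on the deadline.
None of the other events listed affects the running of the period under the stated rules.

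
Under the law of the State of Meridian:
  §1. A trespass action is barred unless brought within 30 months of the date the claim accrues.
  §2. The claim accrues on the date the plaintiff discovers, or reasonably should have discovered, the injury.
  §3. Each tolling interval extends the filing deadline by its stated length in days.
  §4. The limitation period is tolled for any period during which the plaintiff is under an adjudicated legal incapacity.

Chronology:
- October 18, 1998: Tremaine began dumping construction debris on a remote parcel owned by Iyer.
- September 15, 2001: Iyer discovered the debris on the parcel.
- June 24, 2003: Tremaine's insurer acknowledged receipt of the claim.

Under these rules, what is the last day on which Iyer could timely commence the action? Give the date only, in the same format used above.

The claim did not accrue until Iyer discovered the injury on September 15, 2001; the October 18, 1998 act date does not start the clock under the stated rule.
30 months from September 15, 2001 is March 15, 2004.
Nothing else in the chronology tolls or restarts the period.

March 15, 2004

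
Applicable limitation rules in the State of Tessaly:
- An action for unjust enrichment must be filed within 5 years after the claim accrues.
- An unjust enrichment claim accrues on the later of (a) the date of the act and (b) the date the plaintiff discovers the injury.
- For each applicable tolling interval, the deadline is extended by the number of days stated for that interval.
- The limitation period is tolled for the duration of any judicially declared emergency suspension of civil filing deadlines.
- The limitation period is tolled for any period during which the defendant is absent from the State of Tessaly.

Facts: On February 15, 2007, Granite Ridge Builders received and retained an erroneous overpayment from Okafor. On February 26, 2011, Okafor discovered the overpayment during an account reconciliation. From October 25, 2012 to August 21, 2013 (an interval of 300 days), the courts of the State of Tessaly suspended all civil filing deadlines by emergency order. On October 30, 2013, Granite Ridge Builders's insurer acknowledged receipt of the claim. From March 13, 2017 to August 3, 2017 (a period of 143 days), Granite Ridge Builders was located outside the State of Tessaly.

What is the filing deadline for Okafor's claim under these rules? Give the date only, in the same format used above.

December 22, 2016

Taking the later of the act (February 15, 2007) and discovery (February 26, 2011), the claim accrued on February 26, 2011.
5 years from February 26, 2011 is February 26, 2016.
The period was tolled for 300 days by the emergency suspension of filing deadlines (October 25, 2012 to August 21, 2013), pushing the deadline to December 22, 2016.
By the time the defendant's absence from the jurisdiction began on March 13, 2017, the limitation period had already expired on December 22, 2016; that interval cannot revive it.
Nothing else in the chronology tolls or restarts the period.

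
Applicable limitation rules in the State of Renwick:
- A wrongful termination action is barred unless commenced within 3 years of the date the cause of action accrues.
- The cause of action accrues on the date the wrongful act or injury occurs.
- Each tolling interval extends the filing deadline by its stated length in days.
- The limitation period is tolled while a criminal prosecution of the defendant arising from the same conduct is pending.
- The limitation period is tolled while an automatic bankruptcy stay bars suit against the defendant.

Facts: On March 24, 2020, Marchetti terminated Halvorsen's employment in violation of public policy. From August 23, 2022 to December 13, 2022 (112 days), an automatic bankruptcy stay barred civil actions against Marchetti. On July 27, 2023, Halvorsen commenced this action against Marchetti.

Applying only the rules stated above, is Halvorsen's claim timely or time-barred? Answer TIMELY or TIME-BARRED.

The cause of action accrued on March 24, 2020, the date of the act.
The untolled deadline — 3 years after March 24, 2020 — is March 24, 2023.
Because the automatic bankruptcy stay ran from August 23, 2022 to December 13, 2022, the deadline is extended by 112 days to July 14, 2023.
The July 27, 2023 filing falls after the July 14, 2023 deadline; the claim is time-barred.

TIME-BARRED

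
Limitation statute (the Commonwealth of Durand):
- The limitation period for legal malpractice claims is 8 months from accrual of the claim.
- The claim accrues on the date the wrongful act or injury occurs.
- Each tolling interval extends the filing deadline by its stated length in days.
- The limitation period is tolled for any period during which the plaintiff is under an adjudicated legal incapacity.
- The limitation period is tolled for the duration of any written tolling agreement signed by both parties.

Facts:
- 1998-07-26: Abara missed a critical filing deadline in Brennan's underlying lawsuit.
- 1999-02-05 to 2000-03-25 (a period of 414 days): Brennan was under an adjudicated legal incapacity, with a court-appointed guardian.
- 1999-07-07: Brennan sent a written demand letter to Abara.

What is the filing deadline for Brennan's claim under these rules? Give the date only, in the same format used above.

The limitation period began to run on 1998-07-26.
8 months from 1998-07-26 is 1999-03-26.
The plaintiff's legal incapacity from 1999-02-05 to 2000-03-25 tolled the period for 414 days, extending the deadline to 2000-05-13.
Nothing else in the chronology tolls or restarts the period.

2000-05-13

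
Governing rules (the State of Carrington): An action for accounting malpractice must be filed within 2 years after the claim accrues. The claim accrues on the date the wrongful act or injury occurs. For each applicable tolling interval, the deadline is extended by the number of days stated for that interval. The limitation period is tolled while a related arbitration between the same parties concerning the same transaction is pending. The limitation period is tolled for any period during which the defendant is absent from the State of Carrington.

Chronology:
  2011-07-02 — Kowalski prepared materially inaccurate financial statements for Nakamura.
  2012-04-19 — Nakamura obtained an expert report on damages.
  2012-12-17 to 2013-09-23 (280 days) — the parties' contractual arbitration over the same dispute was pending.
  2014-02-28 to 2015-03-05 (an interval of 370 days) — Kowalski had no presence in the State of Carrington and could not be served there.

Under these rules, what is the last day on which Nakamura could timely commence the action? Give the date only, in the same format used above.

2015-04-13

The claim accrued on 2011-07-02, when the wrongful act occurred.
Adding the 2 years base period to 2011-07-02 gives a deadline of 2013-07-02, before any tolling.
The pending related arbitration from 2012-12-17 to 2013-09-23 tolled the period for 280 days, extending the deadline to 2014-04-08.
Because the defendant's absence from the jurisdiction ran from 2014-02-28 to 2015-03-05, the deadline is extended by 370 days to 2015-04-13.
None of the other events listed affects the running of the period under the stated rules.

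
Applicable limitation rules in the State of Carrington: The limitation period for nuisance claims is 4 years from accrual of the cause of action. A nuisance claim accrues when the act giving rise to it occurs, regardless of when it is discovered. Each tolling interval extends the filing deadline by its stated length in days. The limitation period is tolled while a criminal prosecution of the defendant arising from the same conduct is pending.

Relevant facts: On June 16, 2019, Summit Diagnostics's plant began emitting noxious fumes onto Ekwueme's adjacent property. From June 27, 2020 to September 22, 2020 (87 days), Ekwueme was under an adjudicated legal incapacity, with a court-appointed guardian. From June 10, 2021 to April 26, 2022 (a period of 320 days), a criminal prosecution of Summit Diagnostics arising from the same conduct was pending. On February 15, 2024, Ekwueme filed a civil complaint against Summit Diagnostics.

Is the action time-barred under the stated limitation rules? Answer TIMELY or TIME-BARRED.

The claim accrued on June 16, 2019, when the wrongful act occurred.
The untolled deadline — 4 years after June 16, 2019 — is June 16, 2023.
The period was tolled for 320 days by the pending criminal prosecution (June 10, 2021 to April 26, 2022), pushing the deadline to May 1, 2024.
Although the plaintiff's incapacity ran from June 27, 2020 to September 22, 2020, the stated rules do not make that a tolling event, so it is disregarded.
The February 15, 2024 filing precedes the May 1, 2024 deadline; the claim is timely.

TIMELY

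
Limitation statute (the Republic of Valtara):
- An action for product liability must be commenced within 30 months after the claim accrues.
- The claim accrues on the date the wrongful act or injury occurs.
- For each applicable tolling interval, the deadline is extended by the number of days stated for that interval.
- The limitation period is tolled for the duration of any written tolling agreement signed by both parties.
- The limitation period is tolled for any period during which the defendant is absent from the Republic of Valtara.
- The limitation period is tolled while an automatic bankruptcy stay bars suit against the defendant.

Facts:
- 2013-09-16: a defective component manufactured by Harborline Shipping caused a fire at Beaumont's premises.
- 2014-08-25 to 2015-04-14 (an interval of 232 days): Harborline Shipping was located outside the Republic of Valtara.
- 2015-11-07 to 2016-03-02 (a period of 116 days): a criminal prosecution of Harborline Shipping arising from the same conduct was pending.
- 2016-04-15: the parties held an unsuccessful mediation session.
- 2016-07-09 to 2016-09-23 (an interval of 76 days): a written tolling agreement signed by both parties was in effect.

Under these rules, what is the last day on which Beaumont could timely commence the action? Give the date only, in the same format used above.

The limitation period began to run on 2013-09-16.
Adding the 30 months base period to 2013-09-16 gives a deadline of 2016-03-16, before any tolling.
The period was tolled for 232 days by the defendant's absence from the jurisdiction (2014-08-25 to 2015-04-14), pushing the deadline to 2016-11-03.
The written tolling agreement from 2016-07-09 to 2016-09-23 tolled the period for 76 days, extending the deadline to 2017-01-18.
Although a criminal prosecution ran from 2015-11-07 to 2016-03-02, the stated rules do not make that a tolling event, so it is disregarded.
The other events in the timeline have no effect on the limitation period under the stated rules.

2017-01-18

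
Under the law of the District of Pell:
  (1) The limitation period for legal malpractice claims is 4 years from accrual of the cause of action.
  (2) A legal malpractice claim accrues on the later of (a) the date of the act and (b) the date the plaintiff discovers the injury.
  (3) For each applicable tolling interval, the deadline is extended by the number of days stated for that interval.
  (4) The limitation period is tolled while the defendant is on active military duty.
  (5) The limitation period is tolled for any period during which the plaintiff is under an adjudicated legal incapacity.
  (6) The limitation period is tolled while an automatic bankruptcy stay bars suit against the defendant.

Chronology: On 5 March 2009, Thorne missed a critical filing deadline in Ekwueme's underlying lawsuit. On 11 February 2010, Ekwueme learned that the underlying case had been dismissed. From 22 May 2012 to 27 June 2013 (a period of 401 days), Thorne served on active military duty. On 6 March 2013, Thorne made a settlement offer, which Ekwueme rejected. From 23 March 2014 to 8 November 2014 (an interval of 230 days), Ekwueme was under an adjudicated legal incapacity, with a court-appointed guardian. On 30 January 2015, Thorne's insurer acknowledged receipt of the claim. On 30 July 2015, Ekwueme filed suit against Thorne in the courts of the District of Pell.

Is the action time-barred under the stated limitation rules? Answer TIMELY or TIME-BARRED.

The claim accrued on 11 February 2010 — the later of the 5 March 2009 act and the 11 February 2010 discovery.
The untolled deadline — 4 years after 11 February 2010 — is 11 February 2014.
The period was tolled for 401 days by the defendant's active military service (22 May 2012 to 27 June 2013), pushing the deadline to 19 March 2015.
The period was tolled for 230 days by the plaintiff's legal incapacity (23 March 2014 to 8 November 2014), pushing the deadline to 4 November 2015.
Nothing else in the chronology tolls or restarts the period.
The 30 July 2015 filing precedes the 4 November 2015 deadline; the claim is timely.

TIMELY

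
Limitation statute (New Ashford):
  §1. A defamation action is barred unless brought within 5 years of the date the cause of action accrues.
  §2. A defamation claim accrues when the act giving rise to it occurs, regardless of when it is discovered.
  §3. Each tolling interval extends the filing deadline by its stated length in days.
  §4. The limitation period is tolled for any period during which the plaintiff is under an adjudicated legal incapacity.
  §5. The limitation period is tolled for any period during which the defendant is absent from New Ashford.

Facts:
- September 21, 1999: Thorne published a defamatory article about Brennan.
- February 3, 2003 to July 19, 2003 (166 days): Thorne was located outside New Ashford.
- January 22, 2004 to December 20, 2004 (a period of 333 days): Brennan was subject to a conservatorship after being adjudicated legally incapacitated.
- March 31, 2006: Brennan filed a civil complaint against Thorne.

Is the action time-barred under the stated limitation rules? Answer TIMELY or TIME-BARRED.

TIME-BARRED

The cause of action accrued on September 21, 1999, the date of the act.
The untolled deadline — 5 years after September 21, 1999 — is September 21, 2004.
The defendant's absence from the jurisdiction from February 3, 2003 to July 19, 2003 tolled the period for 166 days, extending the deadline to March 6, 2005.
Because the plaintiff's legal incapacity ran from January 22, 2004 to December 20, 2004, the deadline is extended by 333 days to February 2, 2006.
Filing on March 31, 2006 missed the February 2, 2006 deadline — the action is time-barred.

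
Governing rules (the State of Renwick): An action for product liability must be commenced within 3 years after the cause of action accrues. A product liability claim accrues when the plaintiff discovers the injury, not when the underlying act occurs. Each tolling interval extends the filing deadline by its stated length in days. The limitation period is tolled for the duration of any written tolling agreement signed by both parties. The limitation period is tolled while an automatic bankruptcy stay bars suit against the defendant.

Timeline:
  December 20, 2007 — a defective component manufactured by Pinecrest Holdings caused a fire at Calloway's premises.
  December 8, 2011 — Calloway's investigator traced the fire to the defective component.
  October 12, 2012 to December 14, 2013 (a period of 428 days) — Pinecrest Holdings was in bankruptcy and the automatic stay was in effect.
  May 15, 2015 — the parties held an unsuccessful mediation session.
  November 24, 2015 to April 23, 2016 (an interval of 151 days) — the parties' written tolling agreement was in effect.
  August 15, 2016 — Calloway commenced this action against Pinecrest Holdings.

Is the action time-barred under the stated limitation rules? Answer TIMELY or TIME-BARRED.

TIME-BARRED

Under the discovery rule, the claim accrued on December 8, 2011, when Calloway discovered the injury — not on the December 20, 2007 date of the underlying act.
Adding the 3 years base period to December 8, 2011 gives a deadline of December 8, 2014, before any tolling.
The automatic bankruptcy stay from October 12, 2012 to December 14, 2013 tolled the period for 428 days, extending the deadline to February 9, 2016.
Because the written tolling agreement ran from November 24, 2015 to April 23, 2016, the deadline is extended by 151 days to July 9, 2016.
Nothing else in the chronology tolls or restarts the period.
Calloway filed on August 15, 2016, after the July 9, 2016 deadline, so the action is time-barred.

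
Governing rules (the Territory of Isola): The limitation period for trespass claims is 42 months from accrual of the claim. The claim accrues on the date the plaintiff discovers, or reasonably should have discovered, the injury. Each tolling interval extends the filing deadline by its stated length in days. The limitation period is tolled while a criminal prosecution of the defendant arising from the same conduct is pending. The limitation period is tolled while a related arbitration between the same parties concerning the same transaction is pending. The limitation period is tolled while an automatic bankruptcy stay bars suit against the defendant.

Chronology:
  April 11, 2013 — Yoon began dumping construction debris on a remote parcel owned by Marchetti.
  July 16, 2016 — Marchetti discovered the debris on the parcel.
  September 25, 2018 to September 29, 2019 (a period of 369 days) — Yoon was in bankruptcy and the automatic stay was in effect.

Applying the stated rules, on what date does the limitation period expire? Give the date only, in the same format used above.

January 19, 2021

Accrual is tied to discovery, so the period began on July 16, 2016 rather than on April 11, 2013 when the act occurred.
The untolled deadline — 42 months after July 16, 2016 — is January 16, 2020.
The automatic bankruptcy stay from September 25, 2018 to September 29, 2019 tolled the period for 369 days, extending the deadline to January 19, 2021.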